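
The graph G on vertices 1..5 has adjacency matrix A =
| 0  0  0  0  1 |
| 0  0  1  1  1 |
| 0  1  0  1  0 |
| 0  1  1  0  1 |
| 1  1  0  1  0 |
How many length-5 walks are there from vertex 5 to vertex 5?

22

The number of length-5 walks from vertex 5 to vertex 5 is entry (5,5) of A⁵, where A is the adjacency matrix.
A² = [[1, 1, 0, 1, 0], [1, 3, 1, 2, 1], [0, 1, 2, 1, 2], [1, 2, 1, 3, 1], [0, 1, 2, 1, 3]]
A³ = [[0, 1, 2, 1, 3], [1, 4, 5, 5, 6], [2, 5, 2, 5, 2], [1, 5, 5, 4, 6], [3, 6, 2, 6, 2]]
A⁴ = [[3, 6, 2, 6, 2], [6, 16, 9, 15, 10], [2, 9, 10, 9, 12], [6, 15, 9, 16, 10], [2, 10, 12, 10, 15]]
A⁵ = [[2, 10, 12, 10, 15], [10, 34, 31, 35, 37], [12, 31, 18, 31, 20], [10, 35, 31, 34, 37], [15, 37, 20, 37, 22]]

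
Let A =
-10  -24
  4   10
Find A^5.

tr A = 0 and det A = -4, so the characteristic polynomial is λ² − (0)λ + (-4) with roots -2 and 2.
Eigenvectors give P = [[3, 2], [-1, -1]] with P⁻¹ = [[1, 2], [-1, -3]], and A = P·diag(-2, 2)·P⁻¹.
Then A^5 = P·diag(-32, 32)·P⁻¹ = [[-96, 64], [32, -32]] · [[1, 2], [-1, -3]] = [[-160, -384], [64, 160]].

[[-160, -384], [64, 160]]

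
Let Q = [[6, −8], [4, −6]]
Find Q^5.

[[96, −128], [64, −96]]

tr Q = 0 and det Q = −4, so the characteristic polynomial is λ² − (0)λ + (−4) with roots 2 and −2.
Eigenvectors give P = [[2, 1], [1, 1]] with P⁻¹ = [[1, −1], [−1, 2]], and Q = P·diag(2, −2)·P⁻¹.
Then Q^5 = P·diag(32, −32)·P⁻¹ = [[64, −32], [32, −32]] · [[1, −1], [−1, 2]] = [[96, −128], [64, −96]].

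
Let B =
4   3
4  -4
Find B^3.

[[112, 84], [112, -112]]

B^2 = [[28, 0], [0, 28]]
B^3 = [[112, 84], [112, -112]]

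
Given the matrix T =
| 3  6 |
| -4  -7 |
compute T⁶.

tr T = -4 and det T = 3, so the characteristic polynomial is λ² − (-4)λ + (3) with roots -3 and -1.
Eigenvectors give P = [[-1, 3], [1, -2]] with P⁻¹ = [[2, 3], [1, 1]], and T = P·diag(-3, -1)·P⁻¹.
Then T⁶ = P·diag(729, 1)·P⁻¹ = [[-729, 3], [729, -2]] · [[2, 3], [1, 1]] = [[-1455, -2184], [1456, 2185]].

[[-1455, -2184], [1456, 2185]]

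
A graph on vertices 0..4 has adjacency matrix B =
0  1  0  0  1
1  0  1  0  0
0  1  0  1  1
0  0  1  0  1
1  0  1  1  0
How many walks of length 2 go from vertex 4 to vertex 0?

0

The number of length-2 walks from vertex 4 to vertex 0 is entry (4,0) of B², where B is the adjacency matrix.
B² = [[2, 0, 2, 1, 0], [0, 2, 0, 1, 2], [2, 0, 3, 1, 1], [1, 1, 1, 2, 1], [0, 2, 1, 1, 3]]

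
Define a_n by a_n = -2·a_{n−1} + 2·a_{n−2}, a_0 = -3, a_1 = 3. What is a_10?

With companion matrix M = [[-2, 2], [1, 0]], [a_n, a_{n−1}]ᵀ = M·[a_{n−1}, a_{n−2}]ᵀ, so [a_10, a_9]ᵀ = M^9·[a_1, a_0]ᵀ.
M^9 = [[-6688, 4896], [2448, -1792]], giving [a_10, a_9]ᵀ = [[-34752], [12720]].

-34752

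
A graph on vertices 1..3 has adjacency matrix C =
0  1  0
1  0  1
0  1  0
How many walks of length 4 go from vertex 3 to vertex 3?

The number of length-4 walks from vertex 3 to vertex 3 is entry (3,3) of C^4, where C is the adjacency matrix.
C^2 = [[1, 0, 1], [0, 2, 0], [1, 0, 1]]
C^3 = [[0, 2, 0], [2, 0, 2], [0, 2, 0]]
C^4 = [[2, 0, 2], [0, 4, 0], [2, 0, 2]]

2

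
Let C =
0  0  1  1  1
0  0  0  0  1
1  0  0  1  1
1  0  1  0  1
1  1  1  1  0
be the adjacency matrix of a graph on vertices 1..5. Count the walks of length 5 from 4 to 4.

64

The number of length-5 walks from vertex 4 to vertex 4 is entry (4,4) of C⁵, where C is the adjacency matrix.
C² = [[3, 1, 2, 2, 2], [1, 1, 1, 1, 0], [2, 1, 3, 2, 2], [2, 1, 2, 3, 2], [2, 0, 2, 2, 4]]
C³ = [[6, 2, 7, 7, 8], [2, 0, 2, 2, 4], [7, 2, 6, 7, 8], [7, 2, 7, 6, 8], [8, 4, 8, 8, 6]]
C⁴ = [[22, 8, 21, 21, 22], [8, 4, 8, 8, 6], [21, 8, 22, 21, 22], [21, 8, 21, 22, 22], [22, 6, 22, 22, 28]]
C⁵ = [[64, 22, 65, 65, 72], [22, 6, 22, 22, 28], [65, 22, 64, 65, 72], [65, 22, 65, 64, 72], [72, 28, 72, 72, 72]]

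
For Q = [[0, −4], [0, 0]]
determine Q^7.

Q is strictly triangular, hence nilpotent: Q^2 = 0, so Q^7 = 0.

[[0, 0], [0, 0]]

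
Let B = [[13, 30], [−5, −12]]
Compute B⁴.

tr B = 1 and det B = −6, so the characteristic polynomial is λ² − (1)λ + (−6) with roots 3 and −2.
Eigenvectors give P = [[−3, 2], [1, −1]] with P⁻¹ = [[−1, −2], [−1, −3]], and B = P·diag(3, −2)·P⁻¹.
Then B⁴ = P·diag(81, 16)·P⁻¹ = [[−243, 32], [81, −16]] · [[−1, −2], [−1, −3]] = [[211, 390], [−65, −114]].

[[211, 390], [−65, −114]]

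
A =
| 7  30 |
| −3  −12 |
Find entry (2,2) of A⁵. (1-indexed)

−2142

tr A = −5 and det A = 6, so the characteristic polynomial is λ² − (−5)λ + (6) with roots −2 and −3.
Eigenvectors give P = [[−10, 3], [3, −1]] with P⁻¹ = [[−1, −3], [−3, −10]], and A = P·diag(−2, −3)·P⁻¹.
Then A⁵ = P·diag(−32, −243)·P⁻¹ = [[320, −729], [−96, 243]] · [[−1, −3], [−3, −10]] = [[1867, 6330], [−633, −2142]].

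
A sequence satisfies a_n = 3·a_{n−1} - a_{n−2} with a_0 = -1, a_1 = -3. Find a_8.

-2584

With companion matrix C = [[3, -1], [1, 0]], [a_n, a_{n−1}]ᵀ = C·[a_{n−1}, a_{n−2}]ᵀ, so [a_8, a_7]ᵀ = C⁷·[a_1, a_0]ᵀ.
C⁷ = [[987, -377], [377, -144]], giving [a_8, a_7]ᵀ = [[-2584], [-987]].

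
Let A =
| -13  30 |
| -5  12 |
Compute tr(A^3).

-19

tr A = -1 and det A = -6, so the characteristic polynomial is λ² − (-1)λ + (-6) with roots 2 and -3.
Eigenvectors give P = [[2, 3], [1, 1]] with P⁻¹ = [[-1, 3], [1, -2]], and A = P·diag(2, -3)·P⁻¹.
Then A^3 = P·diag(8, -27)·P⁻¹ = [[16, -81], [8, -27]] · [[-1, 3], [1, -2]] = [[-97, 210], [-35, 78]].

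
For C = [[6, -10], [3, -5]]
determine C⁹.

C² = C (a projection; rank 1, trace 1), so C⁹ = C.

[[6, -10], [3, -5]]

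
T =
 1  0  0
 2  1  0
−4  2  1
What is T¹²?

[[1, 0, 0], [24, 1, 0], [216, 24, 1]]

T = I + N where N = [[0, 0, 0], [2, 0, 0], [−4, 2, 0]] is strictly lower-triangular, so N³ = 0.
(I + N)¹² = I + 12·N + 66·N² = [[1, 0, 0], [24, 1, 0], [216, 24, 1]].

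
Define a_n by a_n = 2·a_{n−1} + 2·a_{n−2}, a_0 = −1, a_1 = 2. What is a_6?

152

With companion matrix A = [[2, 2], [1, 0]], [a_n, a_{n−1}]ᵀ = A·[a_{n−1}, a_{n−2}]ᵀ, so [a_6, a_5]ᵀ = A⁵·[a_1, a_0]ᵀ.
A⁵ = [[120, 88], [44, 32]], giving [a_6, a_5]ᵀ = [[152], [56]].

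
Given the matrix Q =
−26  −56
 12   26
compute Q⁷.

tr Q = 0 and det Q = −4, so the characteristic polynomial is λ² − (0)λ + (−4) with roots 2 and −2.
Eigenvectors give P = [[−2, 7], [1, −3]] with P⁻¹ = [[3, 7], [1, 2]], and Q = P·diag(2, −2)·P⁻¹.
Then Q⁷ = P·diag(128, −128)·P⁻¹ = [[−256, −896], [128, 384]] · [[3, 7], [1, 2]] = [[−1664, −3584], [768, 1664]].

[[−1664, −3584], [768, 1664]]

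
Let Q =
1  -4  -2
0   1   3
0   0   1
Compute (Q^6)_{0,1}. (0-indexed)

-24

Q = I + N where N = [[0, -4, -2], [0, 0, 3], [0, 0, 0]] is strictly upper-triangular, so N^3 = 0.
(I + N)^6 = I + 6·N + 15·N^2 = [[1, -24, -192], [0, 1, 18], [0, 0, 1]].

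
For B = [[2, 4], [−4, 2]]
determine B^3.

B^2 = [[−12, 16], [−16, −12]]
B^3 = [[−88, −16], [16, −88]]

[[−88, −16], [16, −88]]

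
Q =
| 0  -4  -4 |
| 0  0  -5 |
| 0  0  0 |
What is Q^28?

Q is strictly triangular, hence nilpotent: Q^3 = 0, so Q^28 = 0.

[[0, 0, 0], [0, 0, 0], [0, 0, 0]]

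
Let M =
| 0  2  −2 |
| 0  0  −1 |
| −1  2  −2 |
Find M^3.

[[−2, 8, −4], [−2, 6, −4], [−4, 12, −6]]

M^2 = [[2, −4, 2], [1, −2, 2], [2, −6, 4]]
M^3 = [[−2, 8, −4], [−2, 6, −4], [−4, 12, −6]]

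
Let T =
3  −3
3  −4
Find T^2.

[[0, 3], [−3, 7]]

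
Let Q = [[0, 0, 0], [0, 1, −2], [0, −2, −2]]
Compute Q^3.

Q^2 = [[0, 0, 0], [0, 5, 2], [0, 2, 8]]
Q^3 = [[0, 0, 0], [0, 1, −14], [0, −14, −20]]

[[0, 0, 0], [0, 1, −14], [0, −14, −20]]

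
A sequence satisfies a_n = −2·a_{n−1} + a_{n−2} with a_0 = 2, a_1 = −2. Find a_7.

−478

With companion matrix A = [[−2, 1], [1, 0]], [a_n, a_{n−1}]ᵀ = A·[a_{n−1}, a_{n−2}]ᵀ, so [a_7, a_6]ᵀ = A⁶·[a_1, a_0]ᵀ.
A⁶ = [[169, −70], [−70, 29]], giving [a_7, a_6]ᵀ = [[−478], [198]].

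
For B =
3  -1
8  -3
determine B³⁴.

[[1, 0], [0, 1]]

B² = I (check: tr B = 0 and det B = -1), so B³⁴ = I since 34 is even.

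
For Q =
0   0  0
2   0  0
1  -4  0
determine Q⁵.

Q is strictly triangular, hence nilpotent: Q³ = 0, so Q⁵ = 0.

[[0, 0, 0], [0, 0, 0], [0, 0, 0]]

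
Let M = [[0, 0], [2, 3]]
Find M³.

M² = [[0, 0], [6, 9]]
M³ = [[0, 0], [18, 27]]

[[0, 0], [18, 27]]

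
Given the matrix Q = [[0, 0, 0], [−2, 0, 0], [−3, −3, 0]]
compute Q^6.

Q is strictly triangular, hence nilpotent: Q^3 = 0, so Q^6 = 0.

[[0, 0, 0], [0, 0, 0], [0, 0, 0]]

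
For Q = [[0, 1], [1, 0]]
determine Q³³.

[[0, 1], [1, 0]]

Q² = I (check: tr Q = 0 and det Q = −1), so Q³³ = Q since 33 is odd.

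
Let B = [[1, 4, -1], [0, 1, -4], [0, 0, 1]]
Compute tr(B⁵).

B = I + N where N = [[0, 4, -1], [0, 0, -4], [0, 0, 0]] is strictly upper-triangular, so N³ = 0.
(I + N)⁵ = I + 5·N + 10·N² = [[1, 20, -165], [0, 1, -20], [0, 0, 1]].

3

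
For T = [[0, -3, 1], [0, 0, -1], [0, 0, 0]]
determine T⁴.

T is strictly triangular, hence nilpotent: T³ = 0, so T⁴ = 0.

[[0, 0, 0], [0, 0, 0], [0, 0, 0]]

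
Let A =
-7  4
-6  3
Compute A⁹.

tr A = -4 and det A = 3, so the characteristic polynomial is λ² − (-4)λ + (3) with roots -3 and -1.
Eigenvectors give P = [[1, -2], [1, -3]] with P⁻¹ = [[3, -2], [1, -1]], and A = P·diag(-3, -1)·P⁻¹.
Then A⁹ = P·diag(-19683, -1)·P⁻¹ = [[-19683, 2], [-19683, 3]] · [[3, -2], [1, -1]] = [[-59047, 39364], [-59046, 39363]].

[[-59047, 39364], [-59046, 39363]]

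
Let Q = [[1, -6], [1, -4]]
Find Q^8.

tr Q = -3 and det Q = 2, so the characteristic polynomial is λ² − (-3)λ + (2) with roots -2 and -1.
Eigenvectors give P = [[2, -3], [1, -1]] with P⁻¹ = [[-1, 3], [-1, 2]], and Q = P·diag(-2, -1)·P⁻¹.
Then Q^8 = P·diag(256, 1)·P⁻¹ = [[512, -3], [256, -1]] · [[-1, 3], [-1, 2]] = [[-509, 1530], [-255, 766]].

[[-509, 1530], [-255, 766]]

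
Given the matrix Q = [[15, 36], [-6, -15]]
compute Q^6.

[[729, 0], [0, 729]]

tr Q = 0 and det Q = -9, so the characteristic polynomial is λ² − (0)λ + (-9) with roots 3 and -3.
Eigenvectors give P = [[3, -2], [-1, 1]] with P⁻¹ = [[1, 2], [1, 3]], and Q = P·diag(3, -3)·P⁻¹.
Then Q^6 = P·diag(729, 729)·P⁻¹ = [[2187, -1458], [-729, 729]] · [[1, 2], [1, 3]] = [[729, 0], [0, 729]].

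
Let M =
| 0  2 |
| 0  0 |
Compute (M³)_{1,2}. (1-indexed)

0

M² = [[0, 0], [0, 0]]
M³ = [[0, 0], [0, 0]]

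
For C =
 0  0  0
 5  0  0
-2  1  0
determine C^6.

C is strictly triangular, hence nilpotent: C^3 = 0, so C^6 = 0.

[[0, 0, 0], [0, 0, 0], [0, 0, 0]]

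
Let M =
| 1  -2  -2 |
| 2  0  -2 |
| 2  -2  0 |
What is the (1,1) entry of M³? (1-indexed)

1

M² = [[-7, 2, 2], [-2, 0, -4], [-2, -4, 0]]
M³ = [[1, 10, 10], [-10, 12, 4], [-10, 4, 12]]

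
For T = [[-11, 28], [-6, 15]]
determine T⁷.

[[-13115, 30604], [-6558, 15303]]

tr T = 4 and det T = 3, so the characteristic polynomial is λ² − (4)λ + (3) with roots 1 and 3.
Eigenvectors give P = [[7, 2], [3, 1]] with P⁻¹ = [[1, -2], [-3, 7]], and T = P·diag(1, 3)·P⁻¹.
Then T⁷ = P·diag(1, 2187)·P⁻¹ = [[7, 4374], [3, 2187]] · [[1, -2], [-3, 7]] = [[-13115, 30604], [-6558, 15303]].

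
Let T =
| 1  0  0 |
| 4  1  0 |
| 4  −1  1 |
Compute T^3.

[[1, 0, 0], [12, 1, 0], [0, −3, 1]]

T = I + N where N = [[0, 0, 0], [4, 0, 0], [4, −1, 0]] is strictly lower-triangular, so N^3 = 0.
(I + N)^3 = I + 3·N + 3·N^2 = [[1, 0, 0], [12, 1, 0], [0, −3, 1]].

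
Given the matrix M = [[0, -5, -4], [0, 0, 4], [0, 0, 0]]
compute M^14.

[[0, 0, 0], [0, 0, 0], [0, 0, 0]]

M is strictly triangular, hence nilpotent: M^3 = 0, so M^14 = 0.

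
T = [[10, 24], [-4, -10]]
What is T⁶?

tr T = 0 and det T = -4, so the characteristic polynomial is λ² − (0)λ + (-4) with roots -2 and 2.
Eigenvectors give P = [[-2, 3], [1, -1]] with P⁻¹ = [[1, 3], [1, 2]], and T = P·diag(-2, 2)·P⁻¹.
Then T⁶ = P·diag(64, 64)·P⁻¹ = [[-128, 192], [64, -64]] · [[1, 3], [1, 2]] = [[64, 0], [0, 64]].

[[64, 0], [0, 64]]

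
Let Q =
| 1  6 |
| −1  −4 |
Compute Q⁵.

tr Q = −3 and det Q = 2, so the characteristic polynomial is λ² − (−3)λ + (2) with roots −1 and −2.
Eigenvectors give P = [[−3, −2], [1, 1]] with P⁻¹ = [[−1, −2], [1, 3]], and Q = P·diag(−1, −2)·P⁻¹.
Then Q⁵ = P·diag(−1, −32)·P⁻¹ = [[3, 64], [−1, −32]] · [[−1, −2], [1, 3]] = [[61, 186], [−31, −94]].

[[61, 186], [−31, −94]]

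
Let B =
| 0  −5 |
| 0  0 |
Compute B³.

[[0, 0], [0, 0]]

B is strictly triangular, hence nilpotent: B² = 0, so B³ = 0.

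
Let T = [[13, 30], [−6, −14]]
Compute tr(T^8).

tr T = −1 and det T = −2, so the characteristic polynomial is λ² − (−1)λ + (−2) with roots 1 and −2.
Eigenvectors give P = [[5, −2], [−2, 1]] with P⁻¹ = [[1, 2], [2, 5]], and T = P·diag(1, −2)·P⁻¹.
Then T^8 = P·diag(1, 256)·P⁻¹ = [[5, −512], [−2, 256]] · [[1, 2], [2, 5]] = [[−1019, −2550], [510, 1276]].

257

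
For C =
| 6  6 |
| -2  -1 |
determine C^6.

[[2724, 3990], [-1330, -1931]]

tr C = 5 and det C = 6, so the characteristic polynomial is λ² − (5)λ + (6) with roots 3 and 2.
Eigenvectors give P = [[-2, -3], [1, 2]] with P⁻¹ = [[-2, -3], [1, 2]], and C = P·diag(3, 2)·P⁻¹.
Then C^6 = P·diag(729, 64)·P⁻¹ = [[-1458, -192], [729, 128]] · [[-2, -3], [1, 2]] = [[2724, 3990], [-1330, -1931]].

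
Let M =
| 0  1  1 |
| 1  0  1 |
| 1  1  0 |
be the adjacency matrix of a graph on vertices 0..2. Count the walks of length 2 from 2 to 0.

1

The number of length-2 walks from vertex 2 to vertex 0 is entry (2,0) of M², where M is the adjacency matrix.
M² = [[2, 1, 1], [1, 2, 1], [1, 1, 2]]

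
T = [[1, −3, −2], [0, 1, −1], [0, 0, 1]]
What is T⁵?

T = I + N where N = [[0, −3, −2], [0, 0, −1], [0, 0, 0]] is strictly upper-triangular, so N³ = 0.
(I + N)⁵ = I + 5·N + 10·N² = [[1, −15, 20], [0, 1, −5], [0, 0, 1]].

[[1, −15, 20], [0, 1, −5], [0, 0, 1]]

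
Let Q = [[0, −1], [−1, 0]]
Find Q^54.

[[1, 0], [0, 1]]

Q² = I (check: tr Q = 0 and det Q = −1), so Q^54 = I since 54 is even.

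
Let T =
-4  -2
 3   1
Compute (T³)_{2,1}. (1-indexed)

T² = [[10, 6], [-9, -5]]
T³ = [[-22, -14], [21, 13]]

21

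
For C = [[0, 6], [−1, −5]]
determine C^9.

[[37830, 115026], [−19171, −58025]]

tr C = −5 and det C = 6, so the characteristic polynomial is λ² − (−5)λ + (6) with roots −3 and −2.
Eigenvectors give P = [[−2, −3], [1, 1]] with P⁻¹ = [[1, 3], [−1, −2]], and C = P·diag(−3, −2)·P⁻¹.
Then C^9 = P·diag(−19683, −512)·P⁻¹ = [[39366, 1536], [−19683, −512]] · [[1, 3], [−1, −2]] = [[37830, 115026], [−19171, −58025]].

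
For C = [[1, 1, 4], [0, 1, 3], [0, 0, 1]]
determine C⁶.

C = I + N where N = [[0, 1, 4], [0, 0, 3], [0, 0, 0]] is strictly upper-triangular, so N³ = 0.
(I + N)⁶ = I + 6·N + 15·N² = [[1, 6, 69], [0, 1, 18], [0, 0, 1]].

[[1, 6, 69], [0, 1, 18], [0, 0, 1]]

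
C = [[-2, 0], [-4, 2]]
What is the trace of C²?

8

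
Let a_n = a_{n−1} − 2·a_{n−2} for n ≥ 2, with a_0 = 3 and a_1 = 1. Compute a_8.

With companion matrix A = [[1, −2], [1, 0]], [a_n, a_{n−1}]ᵀ = A·[a_{n−1}, a_{n−2}]ᵀ, so [a_8, a_7]ᵀ = A^7·[a_1, a_0]ᵀ.
A^7 = [[−3, −14], [7, −10]], giving [a_8, a_7]ᵀ = [[−45], [−23]].

−45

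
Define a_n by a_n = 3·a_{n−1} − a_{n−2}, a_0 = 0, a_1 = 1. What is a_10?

6765

With companion matrix T = [[3, −1], [1, 0]], [a_n, a_{n−1}]ᵀ = T·[a_{n−1}, a_{n−2}]ᵀ, so [a_10, a_9]ᵀ = T⁹·[a_1, a_0]ᵀ.
T⁹ = [[6765, −2584], [2584, −987]], giving [a_10, a_9]ᵀ = [[6765], [2584]].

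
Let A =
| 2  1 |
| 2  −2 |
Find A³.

A² = [[6, 0], [0, 6]]
A³ = [[12, 6], [12, −12]]

[[12, 6], [12, −12]]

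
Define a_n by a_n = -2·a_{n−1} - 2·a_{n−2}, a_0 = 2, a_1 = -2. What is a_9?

-32

With companion matrix C = [[-2, -2], [1, 0]], [a_n, a_{n−1}]ᵀ = C·[a_{n−1}, a_{n−2}]ᵀ, so [a_9, a_8]ᵀ = C⁸·[a_1, a_0]ᵀ.
C⁸ = [[16, 0], [0, 16]], giving [a_9, a_8]ᵀ = [[-32], [32]].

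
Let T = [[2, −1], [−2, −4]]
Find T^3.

[[8, −14], [−28, −76]]

T^2 = [[6, 2], [4, 18]]
T^3 = [[8, −14], [−28, −76]]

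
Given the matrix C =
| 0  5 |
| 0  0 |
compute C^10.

C is strictly triangular, hence nilpotent: C^2 = 0, so C^10 = 0.

[[0, 0], [0, 0]]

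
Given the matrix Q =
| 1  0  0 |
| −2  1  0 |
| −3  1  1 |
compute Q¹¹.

Q = I + N where N = [[0, 0, 0], [−2, 0, 0], [−3, 1, 0]] is strictly lower-triangular, so N³ = 0.
(I + N)¹¹ = I + 11·N + 55·N² = [[1, 0, 0], [−22, 1, 0], [−143, 11, 1]].

[[1, 0, 0], [−22, 1, 0], [−143, 11, 1]]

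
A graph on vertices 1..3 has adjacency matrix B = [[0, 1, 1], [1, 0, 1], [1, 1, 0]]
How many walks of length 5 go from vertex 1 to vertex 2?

11

The number of length-5 walks from vertex 1 to vertex 2 is entry (1,2) of B^5, where B is the adjacency matrix.
B^2 = [[2, 1, 1], [1, 2, 1], [1, 1, 2]]
B^3 = [[2, 3, 3], [3, 2, 3], [3, 3, 2]]
B^4 = [[6, 5, 5], [5, 6, 5], [5, 5, 6]]
B^5 = [[10, 11, 11], [11, 10, 11], [11, 11, 10]]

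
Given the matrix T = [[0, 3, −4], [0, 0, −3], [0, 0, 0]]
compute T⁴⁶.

T is strictly triangular, hence nilpotent: T³ = 0, so T⁴⁶ = 0.

[[0, 0, 0], [0, 0, 0], [0, 0, 0]]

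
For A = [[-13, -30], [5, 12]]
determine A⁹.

tr A = -1 and det A = -6, so the characteristic polynomial is λ² − (-1)λ + (-6) with roots -3 and 2.
Eigenvectors give P = [[3, -2], [-1, 1]] with P⁻¹ = [[1, 2], [1, 3]], and A = P·diag(-3, 2)·P⁻¹.
Then A⁹ = P·diag(-19683, 512)·P⁻¹ = [[-59049, -1024], [19683, 512]] · [[1, 2], [1, 3]] = [[-60073, -121170], [20195, 40902]].

[[-60073, -121170], [20195, 40902]]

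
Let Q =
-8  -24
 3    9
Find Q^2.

[[-8, -24], [3, 9]]

Q² = Q (a projection; rank 1, trace 1), so Q^2 = Q.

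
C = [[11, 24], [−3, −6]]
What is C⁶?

[[6049, 15960], [−1995, −5256]]

tr C = 5 and det C = 6, so the characteristic polynomial is λ² − (5)λ + (6) with roots 3 and 2.
Eigenvectors give P = [[−3, −8], [1, 3]] with P⁻¹ = [[−3, −8], [1, 3]], and C = P·diag(3, 2)·P⁻¹.
Then C⁶ = P·diag(729, 64)·P⁻¹ = [[−2187, −512], [729, 192]] · [[−3, −8], [1, 3]] = [[6049, 15960], [−1995, −5256]].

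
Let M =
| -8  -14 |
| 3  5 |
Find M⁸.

[[1786, 3570], [-765, -1529]]

tr M = -3 and det M = 2, so the characteristic polynomial is λ² − (-3)λ + (2) with roots -1 and -2.
Eigenvectors give P = [[2, -7], [-1, 3]] with P⁻¹ = [[-3, -7], [-1, -2]], and M = P·diag(-1, -2)·P⁻¹.
Then M⁸ = P·diag(1, 256)·P⁻¹ = [[2, -1792], [-1, 768]] · [[-3, -7], [-1, -2]] = [[1786, 3570], [-765, -1529]].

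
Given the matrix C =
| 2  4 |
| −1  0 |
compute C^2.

[[0, 8], [−2, −4]]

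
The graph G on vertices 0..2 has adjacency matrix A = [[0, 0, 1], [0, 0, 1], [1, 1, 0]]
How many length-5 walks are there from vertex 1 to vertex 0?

0

The number of length-5 walks from vertex 1 to vertex 0 is entry (1,0) of A⁵, where A is the adjacency matrix.
A² = [[1, 1, 0], [1, 1, 0], [0, 0, 2]]
A³ = [[0, 0, 2], [0, 0, 2], [2, 2, 0]]
A⁴ = [[2, 2, 0], [2, 2, 0], [0, 0, 4]]
A⁵ = [[0, 0, 4], [0, 0, 4], [4, 4, 0]]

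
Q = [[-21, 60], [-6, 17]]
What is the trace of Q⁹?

-19684

tr Q = -4 and det Q = 3, so the characteristic polynomial is λ² − (-4)λ + (3) with roots -1 and -3.
Eigenvectors give P = [[3, 10], [1, 3]] with P⁻¹ = [[-3, 10], [1, -3]], and Q = P·diag(-1, -3)·P⁻¹.
Then Q⁹ = P·diag(-1, -19683)·P⁻¹ = [[-3, -196830], [-1, -59049]] · [[-3, 10], [1, -3]] = [[-196821, 590460], [-59046, 177137]].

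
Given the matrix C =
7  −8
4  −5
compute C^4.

tr C = 2 and det C = −3, so the characteristic polynomial is λ² − (2)λ + (−3) with roots 3 and −1.
Eigenvectors give P = [[2, 1], [1, 1]] with P⁻¹ = [[1, −1], [−1, 2]], and C = P·diag(3, −1)·P⁻¹.
Then C^4 = P·diag(81, 1)·P⁻¹ = [[162, 1], [81, 1]] · [[1, −1], [−1, 2]] = [[161, −160], [80, −79]].

[[161, −160], [80, −79]]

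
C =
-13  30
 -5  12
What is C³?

[[-97, 210], [-35, 78]]

tr C = -1 and det C = -6, so the characteristic polynomial is λ² − (-1)λ + (-6) with roots -3 and 2.
Eigenvectors give P = [[3, -2], [1, -1]] with P⁻¹ = [[1, -2], [1, -3]], and C = P·diag(-3, 2)·P⁻¹.
Then C³ = P·diag(-27, 8)·P⁻¹ = [[-81, -16], [-27, -8]] · [[1, -2], [1, -3]] = [[-97, 210], [-35, 78]].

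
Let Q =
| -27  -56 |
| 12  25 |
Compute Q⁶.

[[5097, 10192], [-2184, -4367]]

tr Q = -2 and det Q = -3, so the characteristic polynomial is λ² − (-2)λ + (-3) with roots 1 and -3.
Eigenvectors give P = [[-2, 7], [1, -3]] with P⁻¹ = [[3, 7], [1, 2]], and Q = P·diag(1, -3)·P⁻¹.
Then Q⁶ = P·diag(1, 729)·P⁻¹ = [[-2, 5103], [1, -2187]] · [[3, 7], [1, 2]] = [[5097, 10192], [-2184, -4367]].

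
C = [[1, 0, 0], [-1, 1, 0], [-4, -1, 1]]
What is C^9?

C = I + N where N = [[0, 0, 0], [-1, 0, 0], [-4, -1, 0]] is strictly lower-triangular, so N^3 = 0.
(I + N)^9 = I + 9·N + 36·N^2 = [[1, 0, 0], [-9, 1, 0], [0, -9, 1]].

[[1, 0, 0], [-9, 1, 0], [0, -9, 1]]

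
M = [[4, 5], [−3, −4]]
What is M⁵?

M² = I (check: tr M = 0 and det M = −1), so M⁵ = M since 5 is odd.

[[4, 5], [−3, −4]]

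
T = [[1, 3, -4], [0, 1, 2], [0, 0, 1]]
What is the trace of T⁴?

3

T = I + N where N = [[0, 3, -4], [0, 0, 2], [0, 0, 0]] is strictly upper-triangular, so N³ = 0.
(I + N)⁴ = I + 4·N + 6·N² = [[1, 12, 20], [0, 1, 8], [0, 0, 1]].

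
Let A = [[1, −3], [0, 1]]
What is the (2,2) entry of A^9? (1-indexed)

A = I + N where N = [[0, −3], [0, 0]] is strictly upper-triangular, so N^2 = 0.
(I + N)^9 = I + 9·N = [[1, −27], [0, 1]].

1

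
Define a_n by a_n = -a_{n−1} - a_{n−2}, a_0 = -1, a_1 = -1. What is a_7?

-1

With companion matrix C = [[-1, -1], [1, 0]], [a_n, a_{n−1}]ᵀ = C·[a_{n−1}, a_{n−2}]ᵀ, so [a_7, a_6]ᵀ = C^6·[a_1, a_0]ᵀ.
C^6 = [[1, 0], [0, 1]], giving [a_7, a_6]ᵀ = [[-1], [-1]].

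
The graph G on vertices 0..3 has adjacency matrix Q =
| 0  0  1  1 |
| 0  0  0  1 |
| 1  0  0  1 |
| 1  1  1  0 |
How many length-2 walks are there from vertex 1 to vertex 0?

1

The number of length-2 walks from vertex 1 to vertex 0 is entry (1,0) of Q², where Q is the adjacency matrix.
Q² = [[2, 1, 1, 1], [1, 1, 1, 0], [1, 1, 2, 1], [1, 0, 1, 3]]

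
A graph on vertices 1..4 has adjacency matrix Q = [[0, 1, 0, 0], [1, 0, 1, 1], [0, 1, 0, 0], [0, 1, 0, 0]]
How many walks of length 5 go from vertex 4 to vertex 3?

0

The number of length-5 walks from vertex 4 to vertex 3 is entry (4,3) of Q⁵, where Q is the adjacency matrix.
Q² = [[1, 0, 1, 1], [0, 3, 0, 0], [1, 0, 1, 1], [1, 0, 1, 1]]
Q³ = [[0, 3, 0, 0], [3, 0, 3, 3], [0, 3, 0, 0], [0, 3, 0, 0]]
Q⁴ = [[3, 0, 3, 3], [0, 9, 0, 0], [3, 0, 3, 3], [3, 0, 3, 3]]
Q⁵ = [[0, 9, 0, 0], [9, 0, 9, 9], [0, 9, 0, 0], [0, 9, 0, 0]]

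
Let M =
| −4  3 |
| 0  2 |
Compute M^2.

[[16, −6], [0, 4]]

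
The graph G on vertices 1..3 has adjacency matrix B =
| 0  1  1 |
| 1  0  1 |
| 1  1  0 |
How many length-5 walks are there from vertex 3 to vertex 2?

The number of length-5 walks from vertex 3 to vertex 2 is entry (3,2) of B^5, where B is the adjacency matrix.
B^2 = [[2, 1, 1], [1, 2, 1], [1, 1, 2]]
B^3 = [[2, 3, 3], [3, 2, 3], [3, 3, 2]]
B^4 = [[6, 5, 5], [5, 6, 5], [5, 5, 6]]
B^5 = [[10, 11, 11], [11, 10, 11], [11, 11, 10]]

11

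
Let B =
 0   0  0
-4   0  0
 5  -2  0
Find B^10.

[[0, 0, 0], [0, 0, 0], [0, 0, 0]]

B is strictly triangular, hence nilpotent: B^3 = 0, so B^10 = 0.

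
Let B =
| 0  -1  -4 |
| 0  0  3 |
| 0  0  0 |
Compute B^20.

B is strictly triangular, hence nilpotent: B^3 = 0, so B^20 = 0.

[[0, 0, 0], [0, 0, 0], [0, 0, 0]]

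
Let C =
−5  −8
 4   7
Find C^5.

[[−245, −488], [244, 487]]

tr C = 2 and det C = −3, so the characteristic polynomial is λ² − (2)λ + (−3) with roots 3 and −1.
Eigenvectors give P = [[−1, 2], [1, −1]] with P⁻¹ = [[1, 2], [1, 1]], and C = P·diag(3, −1)·P⁻¹.
Then C^5 = P·diag(243, −1)·P⁻¹ = [[−243, −2], [243, 1]] · [[1, 2], [1, 1]] = [[−245, −488], [244, 487]].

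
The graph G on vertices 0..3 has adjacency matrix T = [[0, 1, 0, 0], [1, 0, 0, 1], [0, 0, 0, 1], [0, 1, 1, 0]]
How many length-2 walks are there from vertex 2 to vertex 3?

The number of length-2 walks from vertex 2 to vertex 3 is entry (2,3) of T², where T is the adjacency matrix.
T² = [[1, 0, 0, 1], [0, 2, 1, 0], [0, 1, 1, 0], [1, 0, 0, 2]]

0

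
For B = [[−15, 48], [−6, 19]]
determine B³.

tr B = 4 and det B = 3, so the characteristic polynomial is λ² − (4)λ + (3) with roots 3 and 1.
Eigenvectors give P = [[8, 3], [3, 1]] with P⁻¹ = [[−1, 3], [3, −8]], and B = P·diag(3, 1)·P⁻¹.
Then B³ = P·diag(27, 1)·P⁻¹ = [[216, 3], [81, 1]] · [[−1, 3], [3, −8]] = [[−207, 624], [−78, 235]].

[[−207, 624], [−78, 235]]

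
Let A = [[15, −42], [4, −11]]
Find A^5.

tr A = 4 and det A = 3, so the characteristic polynomial is λ² − (4)λ + (3) with roots 1 and 3.
Eigenvectors give P = [[−3, −7], [−1, −2]] with P⁻¹ = [[2, −7], [−1, 3]], and A = P·diag(1, 3)·P⁻¹.
Then A^5 = P·diag(1, 243)·P⁻¹ = [[−3, −1701], [−1, −486]] · [[2, −7], [−1, 3]] = [[1695, −5082], [484, −1451]].

[[1695, −5082], [484, −1451]]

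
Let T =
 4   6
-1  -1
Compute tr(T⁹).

tr T = 3 and det T = 2, so the characteristic polynomial is λ² − (3)λ + (2) with roots 1 and 2.
Eigenvectors give P = [[-2, 3], [1, -1]] with P⁻¹ = [[1, 3], [1, 2]], and T = P·diag(1, 2)·P⁻¹.
Then T⁹ = P·diag(1, 512)·P⁻¹ = [[-2, 1536], [1, -512]] · [[1, 3], [1, 2]] = [[1534, 3066], [-511, -1021]].

513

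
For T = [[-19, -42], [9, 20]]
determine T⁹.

[[-3079, -7182], [1539, 3590]]

tr T = 1 and det T = -2, so the characteristic polynomial is λ² − (1)λ + (-2) with roots 2 and -1.
Eigenvectors give P = [[2, 7], [-1, -3]] with P⁻¹ = [[-3, -7], [1, 2]], and T = P·diag(2, -1)·P⁻¹.
Then T⁹ = P·diag(512, -1)·P⁻¹ = [[1024, -7], [-512, 3]] · [[-3, -7], [1, 2]] = [[-3079, -7182], [1539, 3590]].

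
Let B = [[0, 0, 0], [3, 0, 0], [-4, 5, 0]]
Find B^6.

[[0, 0, 0], [0, 0, 0], [0, 0, 0]]

B is strictly triangular, hence nilpotent: B^3 = 0, so B^6 = 0.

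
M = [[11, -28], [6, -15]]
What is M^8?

[[-39359, 91840], [-19680, 45921]]

tr M = -4 and det M = 3, so the characteristic polynomial is λ² − (-4)λ + (3) with roots -1 and -3.
Eigenvectors give P = [[7, -2], [3, -1]] with P⁻¹ = [[1, -2], [3, -7]], and M = P·diag(-1, -3)·P⁻¹.
Then M^8 = P·diag(1, 6561)·P⁻¹ = [[7, -13122], [3, -6561]] · [[1, -2], [3, -7]] = [[-39359, 91840], [-19680, 45921]].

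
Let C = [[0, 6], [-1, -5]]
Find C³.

[[30, 114], [-19, -65]]

tr C = -5 and det C = 6, so the characteristic polynomial is λ² − (-5)λ + (6) with roots -3 and -2.
Eigenvectors give P = [[-2, -3], [1, 1]] with P⁻¹ = [[1, 3], [-1, -2]], and C = P·diag(-3, -2)·P⁻¹.
Then C³ = P·diag(-27, -8)·P⁻¹ = [[54, 24], [-27, -8]] · [[1, 3], [-1, -2]] = [[30, 114], [-19, -65]].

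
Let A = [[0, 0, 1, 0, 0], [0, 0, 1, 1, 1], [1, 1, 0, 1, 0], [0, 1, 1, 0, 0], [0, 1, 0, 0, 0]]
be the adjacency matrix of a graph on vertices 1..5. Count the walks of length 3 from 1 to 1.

0

The number of length-3 walks from vertex 1 to vertex 1 is entry (1,1) of A^3, where A is the adjacency matrix.
A^2 = [[1, 1, 0, 1, 0], [1, 3, 1, 1, 0], [0, 1, 3, 1, 1], [1, 1, 1, 2, 1], [0, 0, 1, 1, 1]]
A^3 = [[0, 1, 3, 1, 1], [1, 2, 5, 4, 3], [3, 5, 2, 4, 1], [1, 4, 4, 2, 1], [1, 3, 1, 1, 0]]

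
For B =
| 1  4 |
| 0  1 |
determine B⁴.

B = I + N where N = [[0, 4], [0, 0]] is strictly upper-triangular, so N² = 0.
(I + N)⁴ = I + 4·N = [[1, 16], [0, 1]].

[[1, 16], [0, 1]]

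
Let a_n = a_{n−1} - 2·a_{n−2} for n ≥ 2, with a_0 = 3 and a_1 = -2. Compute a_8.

-36

With companion matrix M = [[1, -2], [1, 0]], [a_n, a_{n−1}]ᵀ = M·[a_{n−1}, a_{n−2}]ᵀ, so [a_8, a_7]ᵀ = M^7·[a_1, a_0]ᵀ.
M^7 = [[-3, -14], [7, -10]], giving [a_8, a_7]ᵀ = [[-36], [-44]].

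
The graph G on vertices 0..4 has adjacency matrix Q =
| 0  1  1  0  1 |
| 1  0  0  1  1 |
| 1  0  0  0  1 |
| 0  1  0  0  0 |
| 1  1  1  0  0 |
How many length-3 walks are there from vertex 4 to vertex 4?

The number of length-3 walks from vertex 4 to vertex 4 is entry (4,4) of Q³, where Q is the adjacency matrix.
Q² = [[3, 1, 1, 1, 2], [1, 3, 2, 0, 1], [1, 2, 2, 0, 1], [1, 0, 0, 1, 1], [2, 1, 1, 1, 3]]
Q³ = [[4, 6, 5, 1, 5], [6, 2, 2, 3, 6], [5, 2, 2, 2, 5], [1, 3, 2, 0, 1], [5, 6, 5, 1, 4]]

4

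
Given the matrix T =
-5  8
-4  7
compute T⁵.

[[-245, 488], [-244, 487]]

tr T = 2 and det T = -3, so the characteristic polynomial is λ² − (2)λ + (-3) with roots 3 and -1.
Eigenvectors give P = [[1, 2], [1, 1]] with P⁻¹ = [[-1, 2], [1, -1]], and T = P·diag(3, -1)·P⁻¹.
Then T⁵ = P·diag(243, -1)·P⁻¹ = [[243, -2], [243, -1]] · [[-1, 2], [1, -1]] = [[-245, 488], [-244, 487]].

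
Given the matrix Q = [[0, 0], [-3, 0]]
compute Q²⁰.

Q is strictly triangular, hence nilpotent: Q² = 0, so Q²⁰ = 0.

[[0, 0], [0, 0]]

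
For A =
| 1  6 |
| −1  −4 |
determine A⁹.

[[1021, 3066], [−511, −1534]]

tr A = −3 and det A = 2, so the characteristic polynomial is λ² − (−3)λ + (2) with roots −2 and −1.
Eigenvectors give P = [[−2, −3], [1, 1]] with P⁻¹ = [[1, 3], [−1, −2]], and A = P·diag(−2, −1)·P⁻¹.
Then A⁹ = P·diag(−512, −1)·P⁻¹ = [[1024, 3], [−512, −1]] · [[1, 3], [−1, −2]] = [[1021, 3066], [−511, −1534]].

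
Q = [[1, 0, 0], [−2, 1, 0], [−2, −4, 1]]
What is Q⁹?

Q = I + N where N = [[0, 0, 0], [−2, 0, 0], [−2, −4, 0]] is strictly lower-triangular, so N³ = 0.
(I + N)⁹ = I + 9·N + 36·N² = [[1, 0, 0], [−18, 1, 0], [270, −36, 1]].

[[1, 0, 0], [−18, 1, 0], [270, −36, 1]]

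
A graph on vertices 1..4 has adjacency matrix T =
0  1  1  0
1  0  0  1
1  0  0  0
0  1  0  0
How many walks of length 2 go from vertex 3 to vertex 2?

The number of length-2 walks from vertex 3 to vertex 2 is entry (3,2) of T^2, where T is the adjacency matrix.
T^2 = [[2, 0, 0, 1], [0, 2, 1, 0], [0, 1, 1, 0], [1, 0, 0, 1]]

1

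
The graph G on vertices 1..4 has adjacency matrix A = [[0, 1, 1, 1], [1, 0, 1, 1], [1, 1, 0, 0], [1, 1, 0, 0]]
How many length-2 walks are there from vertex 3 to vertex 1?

The number of length-2 walks from vertex 3 to vertex 1 is entry (3,1) of A², where A is the adjacency matrix.
A² = [[3, 2, 1, 1], [2, 3, 1, 1], [1, 1, 2, 2], [1, 1, 2, 2]]

1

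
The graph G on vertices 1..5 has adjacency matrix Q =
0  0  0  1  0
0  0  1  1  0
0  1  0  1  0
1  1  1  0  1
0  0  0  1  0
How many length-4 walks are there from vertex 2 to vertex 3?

The number of length-4 walks from vertex 2 to vertex 3 is entry (2,3) of Q⁴, where Q is the adjacency matrix.
Q² = [[1, 1, 1, 0, 1], [1, 2, 1, 1, 1], [1, 1, 2, 1, 1], [0, 1, 1, 4, 0], [1, 1, 1, 0, 1]]
Q³ = [[0, 1, 1, 4, 0], [1, 2, 3, 5, 1], [1, 3, 2, 5, 1], [4, 5, 5, 2, 4], [0, 1, 1, 4, 0]]
Q⁴ = [[4, 5, 5, 2, 4], [5, 8, 7, 7, 5], [5, 7, 8, 7, 5], [2, 7, 7, 18, 2], [4, 5, 5, 2, 4]]

7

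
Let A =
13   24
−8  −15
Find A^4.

[[−239, −480], [160, 321]]

tr A = −2 and det A = −3, so the characteristic polynomial is λ² − (−2)λ + (−3) with roots −3 and 1.
Eigenvectors give P = [[−3, 2], [2, −1]] with P⁻¹ = [[1, 2], [2, 3]], and A = P·diag(−3, 1)·P⁻¹.
Then A^4 = P·diag(81, 1)·P⁻¹ = [[−243, 2], [162, −1]] · [[1, 2], [2, 3]] = [[−239, −480], [160, 321]].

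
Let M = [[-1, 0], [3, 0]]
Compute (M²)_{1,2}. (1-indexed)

0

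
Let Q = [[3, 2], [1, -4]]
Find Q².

[[11, -2], [-1, 18]]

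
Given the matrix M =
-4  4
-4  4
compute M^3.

M^2 = [[0, 0], [0, 0]]
M^3 = [[0, 0], [0, 0]]

[[0, 0], [0, 0]]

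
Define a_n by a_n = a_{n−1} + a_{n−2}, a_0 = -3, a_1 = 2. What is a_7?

With companion matrix T = [[1, 1], [1, 0]], [a_n, a_{n−1}]ᵀ = T·[a_{n−1}, a_{n−2}]ᵀ, so [a_7, a_6]ᵀ = T^6·[a_1, a_0]ᵀ.
T^6 = [[13, 8], [8, 5]], giving [a_7, a_6]ᵀ = [[2], [1]].

2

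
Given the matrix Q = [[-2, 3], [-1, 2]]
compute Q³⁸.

[[1, 0], [0, 1]]

Q² = I (check: tr Q = 0 and det Q = -1), so Q³⁸ = I since 38 is even.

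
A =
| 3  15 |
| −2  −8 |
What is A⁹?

[[95343, 287565], [−38342, −115538]]

tr A = −5 and det A = 6, so the characteristic polynomial is λ² − (−5)λ + (6) with roots −2 and −3.
Eigenvectors give P = [[−3, −5], [1, 2]] with P⁻¹ = [[−2, −5], [1, 3]], and A = P·diag(−2, −3)·P⁻¹.
Then A⁹ = P·diag(−512, −19683)·P⁻¹ = [[1536, 98415], [−512, −39366]] · [[−2, −5], [1, 3]] = [[95343, 287565], [−38342, −115538]].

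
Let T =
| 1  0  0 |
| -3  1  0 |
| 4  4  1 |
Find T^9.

T = I + N where N = [[0, 0, 0], [-3, 0, 0], [4, 4, 0]] is strictly lower-triangular, so N^3 = 0.
(I + N)^9 = I + 9·N + 36·N^2 = [[1, 0, 0], [-27, 1, 0], [-396, 36, 1]].

[[1, 0, 0], [-27, 1, 0], [-396, 36, 1]]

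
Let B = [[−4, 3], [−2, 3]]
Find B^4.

B^2 = [[10, −3], [2, 3]]
B^3 = [[−34, 21], [−14, 15]]
B^4 = [[94, −39], [26, 3]]

[[94, −39], [26, 3]]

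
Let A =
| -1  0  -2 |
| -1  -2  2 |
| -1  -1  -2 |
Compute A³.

A² = [[3, 2, 6], [1, 2, -6], [4, 4, 4]]
A³ = [[-11, -10, -14], [3, 2, 14], [-12, -12, -8]]

[[-11, -10, -14], [3, 2, 14], [-12, -12, -8]]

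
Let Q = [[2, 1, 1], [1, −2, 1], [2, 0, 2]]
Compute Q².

[[7, 0, 5], [2, 5, 1], [8, 2, 6]]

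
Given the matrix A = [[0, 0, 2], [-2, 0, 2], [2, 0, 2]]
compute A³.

[[8, 0, 16], [0, 0, 8], [16, 0, 24]]

A² = [[4, 0, 4], [4, 0, 0], [4, 0, 8]]
A³ = [[8, 0, 16], [0, 0, 8], [16, 0, 24]]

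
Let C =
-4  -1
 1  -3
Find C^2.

[[15, 7], [-7, 8]]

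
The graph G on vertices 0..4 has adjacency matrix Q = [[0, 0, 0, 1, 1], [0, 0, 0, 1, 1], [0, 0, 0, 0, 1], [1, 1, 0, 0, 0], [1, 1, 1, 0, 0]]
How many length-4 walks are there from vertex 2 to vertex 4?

The number of length-4 walks from vertex 2 to vertex 4 is entry (2,4) of Q⁴, where Q is the adjacency matrix.
Q² = [[2, 2, 1, 0, 0], [2, 2, 1, 0, 0], [1, 1, 1, 0, 0], [0, 0, 0, 2, 2], [0, 0, 0, 2, 3]]
Q³ = [[0, 0, 0, 4, 5], [0, 0, 0, 4, 5], [0, 0, 0, 2, 3], [4, 4, 2, 0, 0], [5, 5, 3, 0, 0]]
Q⁴ = [[9, 9, 5, 0, 0], [9, 9, 5, 0, 0], [5, 5, 3, 0, 0], [0, 0, 0, 8, 10], [0, 0, 0, 10, 13]]

0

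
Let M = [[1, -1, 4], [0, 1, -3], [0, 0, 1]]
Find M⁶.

M = I + N where N = [[0, -1, 4], [0, 0, -3], [0, 0, 0]] is strictly upper-triangular, so N³ = 0.
(I + N)⁶ = I + 6·N + 15·N² = [[1, -6, 69], [0, 1, -18], [0, 0, 1]].

[[1, -6, 69], [0, 1, -18], [0, 0, 1]]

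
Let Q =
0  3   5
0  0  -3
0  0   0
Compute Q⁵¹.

Q is strictly triangular, hence nilpotent: Q³ = 0, so Q⁵¹ = 0.

[[0, 0, 0], [0, 0, 0], [0, 0, 0]]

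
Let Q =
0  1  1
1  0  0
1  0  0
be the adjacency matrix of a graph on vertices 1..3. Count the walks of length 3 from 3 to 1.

2

The number of length-3 walks from vertex 3 to vertex 1 is entry (3,1) of Q³, where Q is the adjacency matrix.
Q² = [[2, 0, 0], [0, 1, 1], [0, 1, 1]]
Q³ = [[0, 2, 2], [2, 0, 0], [2, 0, 0]]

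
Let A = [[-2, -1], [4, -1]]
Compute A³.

A² = [[0, 3], [-12, -3]]
A³ = [[12, -3], [12, 15]]

[[12, -3], [12, 15]]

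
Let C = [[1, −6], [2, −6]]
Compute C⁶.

tr C = −5 and det C = 6, so the characteristic polynomial is λ² − (−5)λ + (6) with roots −2 and −3.
Eigenvectors give P = [[−2, −3], [−1, −2]] with P⁻¹ = [[−2, 3], [1, −2]], and C = P·diag(−2, −3)·P⁻¹.
Then C⁶ = P·diag(64, 729)·P⁻¹ = [[−128, −2187], [−64, −1458]] · [[−2, 3], [1, −2]] = [[−1931, 3990], [−1330, 2724]].

[[−1931, 3990], [−1330, 2724]]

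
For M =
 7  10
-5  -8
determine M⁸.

tr M = -1 and det M = -6, so the characteristic polynomial is λ² − (-1)λ + (-6) with roots 2 and -3.
Eigenvectors give P = [[2, 1], [-1, -1]] with P⁻¹ = [[1, 1], [-1, -2]], and M = P·diag(2, -3)·P⁻¹.
Then M⁸ = P·diag(256, 6561)·P⁻¹ = [[512, 6561], [-256, -6561]] · [[1, 1], [-1, -2]] = [[-6049, -12610], [6305, 12866]].

[[-6049, -12610], [6305, 12866]]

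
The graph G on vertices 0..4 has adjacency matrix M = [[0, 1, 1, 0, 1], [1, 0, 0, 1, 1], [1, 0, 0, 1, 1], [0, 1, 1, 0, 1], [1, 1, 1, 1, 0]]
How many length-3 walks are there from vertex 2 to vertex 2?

4

The number of length-3 walks from vertex 2 to vertex 2 is entry (2,2) of M³, where M is the adjacency matrix.
M² = [[3, 1, 1, 3, 2], [1, 3, 3, 1, 2], [1, 3, 3, 1, 2], [3, 1, 1, 3, 2], [2, 2, 2, 2, 4]]
M³ = [[4, 8, 8, 4, 8], [8, 4, 4, 8, 8], [8, 4, 4, 8, 8], [4, 8, 8, 4, 8], [8, 8, 8, 8, 8]]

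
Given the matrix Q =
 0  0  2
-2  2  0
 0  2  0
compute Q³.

Q² = [[0, 4, 0], [-4, 4, -4], [-4, 4, 0]]
Q³ = [[-8, 8, 0], [-8, 0, -8], [-8, 8, -8]]

[[-8, 8, 0], [-8, 0, -8], [-8, 8, -8]]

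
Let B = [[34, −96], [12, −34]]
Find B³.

tr B = 0 and det B = −4, so the characteristic polynomial is λ² − (0)λ + (−4) with roots 2 and −2.
Eigenvectors give P = [[3, −8], [1, −3]] with P⁻¹ = [[3, −8], [1, −3]], and B = P·diag(2, −2)·P⁻¹.
Then B³ = P·diag(8, −8)·P⁻¹ = [[24, 64], [8, 24]] · [[3, −8], [1, −3]] = [[136, −384], [48, −136]].

[[136, −384], [48, −136]]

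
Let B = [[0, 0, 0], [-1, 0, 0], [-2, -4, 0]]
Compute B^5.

B is strictly triangular, hence nilpotent: B^3 = 0, so B^5 = 0.

[[0, 0, 0], [0, 0, 0], [0, 0, 0]]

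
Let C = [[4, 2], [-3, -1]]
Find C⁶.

[[190, 126], [-189, -125]]

tr C = 3 and det C = 2, so the characteristic polynomial is λ² − (3)λ + (2) with roots 1 and 2.
Eigenvectors give P = [[-2, 1], [3, -1]] with P⁻¹ = [[1, 1], [3, 2]], and C = P·diag(1, 2)·P⁻¹.
Then C⁶ = P·diag(1, 64)·P⁻¹ = [[-2, 64], [3, -64]] · [[1, 1], [3, 2]] = [[190, 126], [-189, -125]].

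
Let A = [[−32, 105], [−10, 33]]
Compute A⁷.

[[−14018, 48615], [−4630, 16077]]

tr A = 1 and det A = −6, so the characteristic polynomial is λ² − (1)λ + (−6) with roots −2 and 3.
Eigenvectors give P = [[7, 3], [2, 1]] with P⁻¹ = [[1, −3], [−2, 7]], and A = P·diag(−2, 3)·P⁻¹.
Then A⁷ = P·diag(−128, 2187)·P⁻¹ = [[−896, 6561], [−256, 2187]] · [[1, −3], [−2, 7]] = [[−14018, 48615], [−4630, 16077]].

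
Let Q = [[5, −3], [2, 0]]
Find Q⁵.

[[665, −633], [422, −390]]

tr Q = 5 and det Q = 6, so the characteristic polynomial is λ² − (5)λ + (6) with roots 2 and 3.
Eigenvectors give P = [[−1, 3], [−1, 2]] with P⁻¹ = [[2, −3], [1, −1]], and Q = P·diag(2, 3)·P⁻¹.
Then Q⁵ = P·diag(32, 243)·P⁻¹ = [[−32, 729], [−32, 486]] · [[2, −3], [1, −1]] = [[665, −633], [422, −390]].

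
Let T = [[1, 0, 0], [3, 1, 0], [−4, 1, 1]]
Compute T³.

[[1, 0, 0], [9, 1, 0], [−3, 3, 1]]

T = I + N where N = [[0, 0, 0], [3, 0, 0], [−4, 1, 0]] is strictly lower-triangular, so N³ = 0.
(I + N)³ = I + 3·N + 3·N² = [[1, 0, 0], [9, 1, 0], [−3, 3, 1]].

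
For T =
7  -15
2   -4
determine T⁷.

tr T = 3 and det T = 2, so the characteristic polynomial is λ² − (3)λ + (2) with roots 2 and 1.
Eigenvectors give P = [[3, -5], [1, -2]] with P⁻¹ = [[2, -5], [1, -3]], and T = P·diag(2, 1)·P⁻¹.
Then T⁷ = P·diag(128, 1)·P⁻¹ = [[384, -5], [128, -2]] · [[2, -5], [1, -3]] = [[763, -1905], [254, -634]].

[[763, -1905], [254, -634]]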